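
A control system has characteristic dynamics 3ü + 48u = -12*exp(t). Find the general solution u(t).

Divide through by 3: u'' + 16u = -4*exp(t).
Characteristic equation r² + 16 = 0 has discriminant (0)² - 4·(16) = -64 < 0, so r = ± 4i.
Hence u_h = C1*cos(4*t) + C2*sin(4*t).
Try u_p = A*exp(t). Substituting into the equation and dividing by exp(t) gives A = -4/17, so u_p = -4*exp(t)/17.

u = -4*exp(t)/17 + C1*cos(4*t) + C2*sin(4*t)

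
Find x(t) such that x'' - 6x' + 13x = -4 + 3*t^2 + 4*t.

x = -226/2197 + 3*t**2/13 + 88*t/169 + C1*cos(2*t)*exp(3*t) + C2*exp(3*t)*sin(2*t)

Characteristic equation r² - 6r + 13 = 0 has discriminant (-6)² - 4·(13) = -16 < 0, so r = 3 ± 2i.
Hence x_h = C1*cos(2*t)*exp(3*t) + C2*exp(3*t)*sin(2*t).
For the particular solution try x_p = A0 + A1*t + A2*t^2. Substituting and matching coefficients of each power of t gives A0 = -226/2197, A1 = 88/169, A2 = 3/13, so x_p = -226/2197 + 3*t^2/13 + 88*t/169.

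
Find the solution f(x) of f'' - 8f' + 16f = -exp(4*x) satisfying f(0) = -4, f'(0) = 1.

Characteristic equation r² - 8r + 16 = 0 has discriminant (-8)² - 4·(16) = 0, so r = 4 is a repeated root.
Hence f_h = (C1 + C2*x)*exp(4*x).
Since exp(4*x) solves the homogeneous equation (r = 4 is a root of multiplicity 2), multiply the trial by x^2. Try f_p = A*x^2*exp(4*x). Substituting into the equation and dividing by exp(4*x) gives A = -1/2, so f_p = -x^2*exp(4*x)/2.
General solution: f = C1*exp(4*x) - x^2*exp(4*x)/2 + C2*x*exp(4*x).
Apply the initial conditions: f(0) = C1 = -4 and f'(0) = C2 + 4*C1 = 1. Solving gives C1 = -4, C2 = 17.

f = -4*exp(4*x) + 17*x*exp(4*x) - x**2*exp(4*x)/2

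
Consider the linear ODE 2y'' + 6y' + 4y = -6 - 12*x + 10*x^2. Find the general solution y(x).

Divide through by 2: y'' + 3y' + 2y = -3 - 6*x + 5*x^2.
Characteristic equation r² + 3r + 2 = 0 factors as (r + 2)(r + 1) = 0, so r = -2, -1.
Hence y_h = C1*exp(-2*x) + C2*exp(-x).
For the particular solution try y_p = A0 + A1*x + A2*x^2. Substituting and matching coefficients of each power of x gives A0 = 47/4, A1 = -21/2, A2 = 5/2, so y_p = 47/4 - 21*x/2 + 5*x^2/2.

y = 47/4 - 21*x/2 + 5*x**2/2 + C1*exp(-2*x) + C2*exp(-x)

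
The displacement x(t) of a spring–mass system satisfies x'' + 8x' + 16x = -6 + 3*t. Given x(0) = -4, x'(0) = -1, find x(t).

x = -15/32 - 113*exp(-4*t)/32 + 3*t/16 - 245*t*exp(-4*t)/16

Characteristic equation r² + 8r + 16 = 0 has discriminant (8)² - 4·(16) = 0, so r = -4 is a repeated root.
Hence x_h = (C1 + C2*t)*exp(-4*t).
For the particular solution try x_p = A0 + A1*t. Substituting and matching coefficients of each power of t gives A0 = -15/32, A1 = 3/16, so x_p = -15/32 + 3*t/16.
General solution: x = -15/32 + 3*t/16 + C1*exp(-4*t) + C2*t*exp(-4*t).
Apply the initial conditions: x(0) = -15/32 + C1 = -4 and x'(0) = 3/16 + C2 - 4*C1 = -1. Solving gives C1 = -113/32, C2 = -245/16.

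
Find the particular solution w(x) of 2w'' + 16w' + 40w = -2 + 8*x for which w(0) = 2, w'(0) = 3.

Divide through by 2: w'' + 8w' + 20w = -1 + 4*x.
Characteristic equation r² + 8r + 20 = 0 has discriminant (8)² - 4·(20) = -16 < 0, so r = -4 ± 2i.
Hence w_h = C1*cos(2*x)*exp(-4*x) + C2*exp(-4*x)*sin(2*x).
For the particular solution try w_p = A0 + A1*x. Substituting and matching coefficients of each power of x gives A0 = -13/100, A1 = 1/5, so w_p = -13/100 + x/5.
General solution: w = -13/100 + x/5 + C1*cos(2*x)*exp(-4*x) + C2*exp(-4*x)*sin(2*x).
Apply the initial conditions: w(0) = -13/100 + C1 = 2 and w'(0) = 1/5 - 4*C1 + 2*C2 = 3. Solving gives C1 = 213/100, C2 = 283/50.

w = -13/100 + x/5 + 213*cos(2*x)*exp(-4*x)/100 + 283*exp(-4*x)*sin(2*x)/50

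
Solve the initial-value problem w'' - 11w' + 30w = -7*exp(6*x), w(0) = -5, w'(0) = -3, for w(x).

w = -34*exp(5*x) + 29*exp(6*x) - 7*x*exp(6*x)

Characteristic equation r² - 11r + 30 = 0 factors as (r - 6)(r - 5) = 0, so r = 6, 5.
Hence w_h = C1*exp(6*x) + C2*exp(5*x).
Since exp(6*x) solves the homogeneous equation (r = 6 is a root of multiplicity 1), multiply the trial by x. Try w_p = A*x*exp(6*x). Substituting into the equation and dividing by exp(6*x) gives A = -7, so w_p = -7*x*exp(6*x).
General solution: w = C1*exp(6*x) + C2*exp(5*x) - 7*x*exp(6*x).
Apply the initial conditions: w(0) = C1 + C2 = -5 and w'(0) = -7 + 5*C2 + 6*C1 = -3. Solving gives C1 = 29, C2 = -34.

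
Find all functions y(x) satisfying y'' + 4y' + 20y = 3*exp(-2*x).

y = 3*exp(-2*x)/16 + C1*cos(4*x)*exp(-2*x) + C2*exp(-2*x)*sin(4*x)

Characteristic equation r² + 4r + 20 = 0 has discriminant (4)² - 4·(20) = -64 < 0, so r = -2 ± 4i.
Hence y_h = C1*cos(4*x)*exp(-2*x) + C2*exp(-2*x)*sin(4*x).
Try y_p = A*exp(-2*x). Substituting into the equation and dividing by exp(-2*x) gives A = 3/16, so y_p = 3*exp(-2*x)/16.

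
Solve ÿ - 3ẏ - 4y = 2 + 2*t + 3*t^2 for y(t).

y = -43/32 - 3*t**2/4 + 5*t/8 + C1*exp(-t) + C2*exp(4*t)

Characteristic equation r² - 3r - 4 = 0 factors as (r + 1)(r - 4) = 0, so r = -1, 4.
Hence y_h = C1*exp(-t) + C2*exp(4*t).
For the particular solution try y_p = A0 + A1*t + A2*t^2. Substituting and matching coefficients of each power of t gives A0 = -43/32, A1 = 5/8, A2 = -3/4, so y_p = -43/32 - 3*t^2/4 + 5*t/8.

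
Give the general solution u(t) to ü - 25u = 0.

Characteristic equation r² - 25 = 0 factors as (r + 5)(r - 5) = 0, so r = -5, 5.
Hence u_h = C1*exp(-5*t) + C2*exp(5*t).

u = C1*exp(-5*t) + C2*exp(5*t)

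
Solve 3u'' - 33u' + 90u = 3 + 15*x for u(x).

u = 17/180 + x/6 + C1*exp(6*x) + C2*exp(5*x)

Divide through by 3: u'' - 11u' + 30u = 1 + 5*x.
Characteristic equation r² - 11r + 30 = 0 factors as (r - 6)(r - 5) = 0, so r = 6, 5.
Hence u_h = C1*exp(6*x) + C2*exp(5*x).
For the particular solution try u_p = A0 + A1*x. Substituting and matching coefficients of each power of x gives A0 = 17/180, A1 = 1/6, so u_p = 17/180 + x/6.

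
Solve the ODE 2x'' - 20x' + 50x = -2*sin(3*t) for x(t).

Divide through by 2: x'' - 10x' + 25x = -sin(3*t).
Characteristic equation r² - 10r + 25 = 0 has discriminant (-10)² - 4·(25) = 0, so r = 5 is a repeated root.
Hence x_h = (C1 + C2*t)*exp(5*t).
Try x_p = A*cos(3*t) + B*sin(3*t). Substituting and equating the coefficients of cos(3t) and sin(3t) gives A = -15/578, B = -4/289, so x_p = -15*cos(3*t)/578 - 4*sin(3*t)/289.

x = -15*cos(3*t)/578 - 4*sin(3*t)/289 + C1*exp(5*t) + C2*t*exp(5*t)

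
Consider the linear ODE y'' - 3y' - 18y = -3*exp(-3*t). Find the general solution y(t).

y = C1*exp(-3*t) + C2*exp(6*t) + t*exp(-3*t)/3

Characteristic equation r² - 3r - 18 = 0 factors as (r + 3)(r - 6) = 0, so r = -3, 6.
Hence y_h = C1*exp(-3*t) + C2*exp(6*t).
Since exp(-3*t) solves the homogeneous equation (r = -3 is a root of multiplicity 1), multiply the trial by t. Try y_p = A*t*exp(-3*t). Substituting into the equation and dividing by exp(-3*t) gives A = 1/3, so y_p = t*exp(-3*t)/3.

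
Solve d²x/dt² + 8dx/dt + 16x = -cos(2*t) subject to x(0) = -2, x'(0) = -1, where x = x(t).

x = -197*exp(-4*t)/100 - 3*cos(2*t)/100 - sin(2*t)/25 - 44*t*exp(-4*t)/5

Characteristic equation r² + 8r + 16 = 0 has discriminant (8)² - 4·(16) = 0, so r = -4 is a repeated root.
Hence x_h = (C1 + C2*t)*exp(-4*t).
Try x_p = A*cos(2*t) + B*sin(2*t). Substituting and equating the coefficients of cos(2t) and sin(2t) gives A = -3/100, B = -1/25, so x_p = -3*cos(2*t)/100 - sin(2*t)/25.
General solution: x = -3*cos(2*t)/100 - sin(2*t)/25 + C1*exp(-4*t) + C2*t*exp(-4*t).
Apply the initial conditions: x(0) = -3/100 + C1 = -2 and x'(0) = -2/25 + C2 - 4*C1 = -1. Solving gives C1 = -197/100, C2 = -44/5.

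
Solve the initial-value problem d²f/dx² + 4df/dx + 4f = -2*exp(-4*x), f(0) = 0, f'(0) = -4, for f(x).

Characteristic equation r² + 4r + 4 = 0 has discriminant (4)² - 4·(4) = 0, so r = -2 is a repeated root.
Hence f_h = (C1 + C2*x)*exp(-2*x).
Try f_p = A*exp(-4*x). Substituting into the equation and dividing by exp(-4*x) gives A = -1/2, so f_p = -exp(-4*x)/2.
General solution: f = -exp(-4*x)/2 + C1*exp(-2*x) + C2*x*exp(-2*x).
Apply the initial conditions: f(0) = -1/2 + C1 = 0 and f'(0) = 2 + C2 - 2*C1 = -4. Solving gives C1 = 1/2, C2 = -5.

f = exp(-2*x)/2 - exp(-4*x)/2 - 5*x*exp(-2*x)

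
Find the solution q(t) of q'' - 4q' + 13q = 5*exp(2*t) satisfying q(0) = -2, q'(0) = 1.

q = 5*exp(2*t)/9 - 23*cos(3*t)*exp(2*t)/9 + 5*exp(2*t)*sin(3*t)/3

Characteristic equation r² - 4r + 13 = 0 has discriminant (-4)² - 4·(13) = -36 < 0, so r = 2 ± 3i.
Hence q_h = C1*cos(3*t)*exp(2*t) + C2*exp(2*t)*sin(3*t).
Try q_p = A*exp(2*t). Substituting into the equation and dividing by exp(2*t) gives A = 5/9, so q_p = 5*exp(2*t)/9.
General solution: q = 5*exp(2*t)/9 + C1*cos(3*t)*exp(2*t) + C2*exp(2*t)*sin(3*t).
Apply the initial conditions: q(0) = 5/9 + C1 = -2 and q'(0) = 10/9 + 2*C1 + 3*C2 = 1. Solving gives C1 = -23/9, C2 = 5/3.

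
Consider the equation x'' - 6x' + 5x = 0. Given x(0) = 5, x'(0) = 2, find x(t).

x = -3*exp(5*t)/4 + 23*exp(t)/4

Characteristic equation r² - 6r + 5 = 0 factors as (r - 1)(r - 5) = 0, so r = 1, 5.
Hence x_h = C1*exp(t) + C2*exp(5*t).
Apply the initial conditions: x(0) = C1 + C2 = 5 and x'(0) = C1 + 5*C2 = 2. Solving gives C1 = 23/4, C2 = -3/4.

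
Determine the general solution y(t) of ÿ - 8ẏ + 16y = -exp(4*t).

Characteristic equation r² - 8r + 16 = 0 has discriminant (-8)² - 4·(16) = 0, so r = 4 is a repeated root.
Hence y_h = (C1 + C2*t)*exp(4*t).
Since exp(4*t) solves the homogeneous equation (r = 4 is a root of multiplicity 2), multiply the trial by t^2. Try y_p = A*t^2*exp(4*t). Substituting into the equation and dividing by exp(4*t) gives A = -1/2, so y_p = -t^2*exp(4*t)/2.

y = C1*exp(4*t) - t**2*exp(4*t)/2 + C2*t*exp(4*t)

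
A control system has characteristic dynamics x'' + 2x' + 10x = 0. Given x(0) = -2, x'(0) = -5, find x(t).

x = -2*cos(3*t)*exp(-t) - 7*exp(-t)*sin(3*t)/3

Characteristic equation r² + 2r + 10 = 0 has discriminant (2)² - 4·(10) = -36 < 0, so r = -1 ± 3i.
Hence x_h = C1*cos(3*t)*exp(-t) + C2*exp(-t)*sin(3*t).
Apply the initial conditions: x(0) = C1 = -2 and x'(0) = -C1 + 3*C2 = -5. Solving gives C1 = -2, C2 = -7/3.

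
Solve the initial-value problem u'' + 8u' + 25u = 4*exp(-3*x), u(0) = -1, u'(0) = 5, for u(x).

u = 2*exp(-3*x)/5 - 7*cos(3*x)*exp(-4*x)/5 + exp(-4*x)*sin(3*x)/5

Characteristic equation r² + 8r + 25 = 0 has discriminant (8)² - 4·(25) = -36 < 0, so r = -4 ± 3i.
Hence u_h = C1*cos(3*x)*exp(-4*x) + C2*exp(-4*x)*sin(3*x).
Try u_p = A*exp(-3*x). Substituting into the equation and dividing by exp(-3*x) gives A = 2/5, so u_p = 2*exp(-3*x)/5.
General solution: u = 2*exp(-3*x)/5 + C1*cos(3*x)*exp(-4*x) + C2*exp(-4*x)*sin(3*x).
Apply the initial conditions: u(0) = 2/5 + C1 = -1 and u'(0) = -6/5 - 4*C1 + 3*C2 = 5. Solving gives C1 = -7/5, C2 = 1/5.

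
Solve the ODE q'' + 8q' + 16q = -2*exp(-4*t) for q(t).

q = C1*exp(-4*t) - t**2*exp(-4*t) + C2*t*exp(-4*t)

Characteristic equation r² + 8r + 16 = 0 has discriminant (8)² - 4·(16) = 0, so r = -4 is a repeated root.
Hence q_h = (C1 + C2*t)*exp(-4*t).
Since exp(-4*t) solves the homogeneous equation (r = -4 is a root of multiplicity 2), multiply the trial by t^2. Try q_p = A*t^2*exp(-4*t). Substituting into the equation and dividing by exp(-4*t) gives A = -1, so q_p = -t^2*exp(-4*t).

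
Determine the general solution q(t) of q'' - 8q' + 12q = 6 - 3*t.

Characteristic equation r² - 8r + 12 = 0 factors as (r - 6)(r - 2) = 0, so r = 6, 2.
Hence q_h = C1*exp(6*t) + C2*exp(2*t).
For the particular solution try q_p = A0 + A1*t. Substituting and matching coefficients of each power of t gives A0 = 1/3, A1 = -1/4, so q_p = 1/3 - t/4.

q = 1/3 - t/4 + C1*exp(6*t) + C2*exp(2*t)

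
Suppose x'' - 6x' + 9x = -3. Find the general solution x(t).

Characteristic equation r² - 6r + 9 = 0 has discriminant (-6)² - 4·(9) = 0, so r = 3 is a repeated root.
Hence x_h = (C1 + C2*t)*exp(3*t).
For the particular solution try x_p = A0. Substituting and matching coefficients of each power of t gives A0 = -1/3, so x_p = -1/3.

x = -1/3 + C1*exp(3*t) + C2*t*exp(3*t)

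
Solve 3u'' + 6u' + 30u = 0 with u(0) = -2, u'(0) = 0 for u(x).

u = -2*cos(3*x)*exp(-x) - 2*exp(-x)*sin(3*x)/3

Divide through by 3: u'' + 2u' + 10u = 0.
Characteristic equation r² + 2r + 10 = 0 has discriminant (2)² - 4·(10) = -36 < 0, so r = -1 ± 3i.
Hence u_h = C1*cos(3*x)*exp(-x) + C2*exp(-x)*sin(3*x).
Apply the initial conditions: u(0) = C1 = -2 and u'(0) = -C1 + 3*C2 = 0. Solving gives C1 = -2, C2 = -2/3.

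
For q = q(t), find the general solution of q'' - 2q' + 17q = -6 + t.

Characteristic equation r² - 2r + 17 = 0 has discriminant (-2)² - 4·(17) = -64 < 0, so r = 1 ± 4i.
Hence q_h = C1*cos(4*t)*exp(t) + C2*exp(t)*sin(4*t).
For the particular solution try q_p = A0 + A1*t. Substituting and matching coefficients of each power of t gives A0 = -100/289, A1 = 1/17, so q_p = -100/289 + t/17.

q = -100/289 + t/17 + C1*cos(4*t)*exp(t) + C2*exp(t)*sin(4*t)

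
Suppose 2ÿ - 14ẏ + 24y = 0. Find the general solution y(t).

y = C1*exp(3*t) + C2*exp(4*t)

Divide through by 2: y'' - 7y' + 12y = 0.
Characteristic equation r² - 7r + 12 = 0 factors as (r - 3)(r - 4) = 0, so r = 3, 4.
Hence y_h = C1*exp(3*t) + C2*exp(4*t).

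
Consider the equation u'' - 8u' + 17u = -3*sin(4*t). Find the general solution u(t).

Characteristic equation r² - 8r + 17 = 0 has discriminant (-8)² - 4·(17) = -4 < 0, so r = 4 ± i.
Hence u_h = C1*cos(t)*exp(4*t) + C2*exp(4*t)*sin(t).
Try u_p = A*cos(4*t) + B*sin(4*t). Substituting and equating the coefficients of cos(4t) and sin(4t) gives A = -96/1025, B = -3/1025, so u_p = -96*cos(4*t)/1025 - 3*sin(4*t)/1025.

u = -96*cos(4*t)/1025 - 3*sin(4*t)/1025 + C1*cos(t)*exp(4*t) + C2*exp(4*t)*sin(t)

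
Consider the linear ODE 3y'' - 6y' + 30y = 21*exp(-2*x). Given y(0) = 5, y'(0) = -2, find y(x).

Divide through by 3: y'' - 2y' + 10y = 7*exp(-2*x).
Characteristic equation r² - 2r + 10 = 0 has discriminant (-2)² - 4·(10) = -36 < 0, so r = 1 ± 3i.
Hence y_h = C1*cos(3*x)*exp(x) + C2*exp(x)*sin(3*x).
Try y_p = A*exp(-2*x). Substituting into the equation and dividing by exp(-2*x) gives A = 7/18, so y_p = 7*exp(-2*x)/18.
General solution: y = 7*exp(-2*x)/18 + C1*cos(3*x)*exp(x) + C2*exp(x)*sin(3*x).
Apply the initial conditions: y(0) = 7/18 + C1 = 5 and y'(0) = -7/9 + C1 + 3*C2 = -2. Solving gives C1 = 83/18, C2 = -35/18.

y = 7*exp(-2*x)/18 - 35*exp(x)*sin(3*x)/18 + 83*cos(3*x)*exp(x)/18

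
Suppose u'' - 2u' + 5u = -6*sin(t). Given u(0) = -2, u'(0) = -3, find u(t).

Characteristic equation r² - 2r + 5 = 0 has discriminant (-2)² - 4·(5) = -16 < 0, so r = 1 ± 2i.
Hence u_h = C1*cos(2*t)*exp(t) + C2*exp(t)*sin(2*t).
Try u_p = A*cos(t) + B*sin(t). Substituting and equating the coefficients of cos(t) and sin(t) gives A = -3/5, B = -6/5, so u_p = -6*sin(t)/5 - 3*cos(t)/5.
General solution: u = -6*sin(t)/5 - 3*cos(t)/5 + C1*cos(2*t)*exp(t) + C2*exp(t)*sin(2*t).
Apply the initial conditions: u(0) = -3/5 + C1 = -2 and u'(0) = -6/5 + C1 + 2*C2 = -3. Solving gives C1 = -7/5, C2 = -1/5.

u = -6*sin(t)/5 - 3*cos(t)/5 - 7*cos(2*t)*exp(t)/5 - exp(t)*sin(2*t)/5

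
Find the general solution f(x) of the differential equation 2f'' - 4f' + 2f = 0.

Divide through by 2: f'' - 2f' + f = 0.
Characteristic equation r² - 2r + 1 = 0 has discriminant (-2)² - 4·(1) = 0, so r = 1 is a repeated root.
Hence f_h = (C1 + C2*x)*exp(x).

f = C1*exp(x) + C2*x*exp(x)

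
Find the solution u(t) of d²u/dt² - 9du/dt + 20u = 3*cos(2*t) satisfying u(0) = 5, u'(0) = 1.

u = -536*exp(5*t)/29 - 27*sin(2*t)/290 + 12*cos(2*t)/145 + 117*exp(4*t)/5

Characteristic equation r² - 9r + 20 = 0 factors as (r - 4)(r - 5) = 0, so r = 4, 5.
Hence u_h = C1*exp(4*t) + C2*exp(5*t).
Try u_p = A*cos(2*t) + B*sin(2*t). Substituting and equating the coefficients of cos(2t) and sin(2t) gives A = 12/145, B = -27/290, so u_p = -27*sin(2*t)/290 + 12*cos(2*t)/145.
General solution: u = -27*sin(2*t)/290 + 12*cos(2*t)/145 + C1*exp(4*t) + C2*exp(5*t).
Apply the initial conditions: u(0) = 12/145 + C1 + C2 = 5 and u'(0) = -27/145 + 4*C1 + 5*C2 = 1. Solving gives C1 = 117/5, C2 = -536/29.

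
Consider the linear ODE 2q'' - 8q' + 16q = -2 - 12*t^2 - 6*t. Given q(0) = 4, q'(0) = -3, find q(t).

q = -1/2 - 9*t/8 - 3*t**2/4 - 87*exp(2*t)*sin(2*t)/16 + 9*cos(2*t)*exp(2*t)/2

Divide through by 2: q'' - 4q' + 8q = -1 - 6*t^2 - 3*t.
Characteristic equation r² - 4r + 8 = 0 has discriminant (-4)² - 4·(8) = -16 < 0, so r = 2 ± 2i.
Hence q_h = C1*cos(2*t)*exp(2*t) + C2*exp(2*t)*sin(2*t).
For the particular solution try q_p = A0 + A1*t + A2*t^2. Substituting and matching coefficients of each power of t gives A0 = -1/2, A1 = -9/8, A2 = -3/4, so q_p = -1/2 - 9*t/8 - 3*t^2/4.
General solution: q = -1/2 - 9*t/8 - 3*t^2/4 + C1*cos(2*t)*exp(2*t) + C2*exp(2*t)*sin(2*t).
Apply the initial conditions: q(0) = -1/2 + C1 = 4 and q'(0) = -9/8 + 2*C1 + 2*C2 = -3. Solving gives C1 = 9/2, C2 = -87/16.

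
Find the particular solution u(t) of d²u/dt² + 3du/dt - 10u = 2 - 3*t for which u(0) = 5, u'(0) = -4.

Characteristic equation r² + 3r - 10 = 0 factors as (r - 2)(r + 5) = 0, so r = 2, -5.
Hence u_h = C1*exp(2*t) + C2*exp(-5*t).
For the particular solution try u_p = A0 + A1*t. Substituting and matching coefficients of each power of t gives A0 = -11/100, A1 = 3/10, so u_p = -11/100 + 3*t/10.
General solution: u = -11/100 + 3*t/10 + C1*exp(2*t) + C2*exp(-5*t).
Apply the initial conditions: u(0) = -11/100 + C1 + C2 = 5 and u'(0) = 3/10 - 5*C2 + 2*C1 = -4. Solving gives C1 = 85/28, C2 = 363/175.

u = -11/100 + 3*t/10 + 85*exp(2*t)/28 + 363*exp(-5*t)/175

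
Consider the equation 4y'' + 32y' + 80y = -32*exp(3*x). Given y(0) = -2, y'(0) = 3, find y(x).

Divide through by 4: y'' + 8y' + 20y = -8*exp(3*x).
Characteristic equation r² + 8r + 20 = 0 has discriminant (8)² - 4·(20) = -16 < 0, so r = -4 ± 2i.
Hence y_h = C1*cos(2*x)*exp(-4*x) + C2*exp(-4*x)*sin(2*x).
Try y_p = A*exp(3*x). Substituting into the equation and dividing by exp(3*x) gives A = -8/53, so y_p = -8*exp(3*x)/53.
General solution: y = -8*exp(3*x)/53 + C1*cos(2*x)*exp(-4*x) + C2*exp(-4*x)*sin(2*x).
Apply the initial conditions: y(0) = -8/53 + C1 = -2 and y'(0) = -24/53 - 4*C1 + 2*C2 = 3. Solving gives C1 = -98/53, C2 = -209/106.

y = -8*exp(3*x)/53 - 209*exp(-4*x)*sin(2*x)/106 - 98*cos(2*x)*exp(-4*x)/53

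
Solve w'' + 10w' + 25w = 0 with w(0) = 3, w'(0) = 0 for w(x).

Characteristic equation r² + 10r + 25 = 0 has discriminant (10)² - 4·(25) = 0, so r = -5 is a repeated root.
Hence w_h = (C1 + C2*x)*exp(-5*x).
Apply the initial conditions: w(0) = C1 = 3 and w'(0) = C2 - 5*C1 = 0. Solving gives C1 = 3, C2 = 15.

w = 3*exp(-5*x) + 15*x*exp(-5*x)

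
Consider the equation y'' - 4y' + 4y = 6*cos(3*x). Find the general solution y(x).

y = -72*sin(3*x)/169 - 30*cos(3*x)/169 + C1*exp(2*x) + C2*x*exp(2*x)

Characteristic equation r² - 4r + 4 = 0 has discriminant (-4)² - 4·(4) = 0, so r = 2 is a repeated root.
Hence y_h = (C1 + C2*x)*exp(2*x).
Try y_p = A*cos(3*x) + B*sin(3*x). Substituting and equating the coefficients of cos(3x) and sin(3x) gives A = -30/169, B = -72/169, so y_p = -72*sin(3*x)/169 - 30*cos(3*x)/169.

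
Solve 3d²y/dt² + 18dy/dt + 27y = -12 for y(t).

Divide through by 3: y'' + 6y' + 9y = -4.
Characteristic equation r² + 6r + 9 = 0 has discriminant (6)² - 4·(9) = 0, so r = -3 is a repeated root.
Hence y_h = (C1 + C2*t)*exp(-3*t).
For the particular solution try y_p = A0. Substituting and matching coefficients of each power of t gives A0 = -4/9, so y_p = -4/9.

y = -4/9 + C1*exp(-3*t) + C2*t*exp(-3*t)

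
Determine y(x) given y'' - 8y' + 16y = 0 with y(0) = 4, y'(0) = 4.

Characteristic equation r² - 8r + 16 = 0 has discriminant (-8)² - 4·(16) = 0, so r = 4 is a repeated root.
Hence y_h = (C1 + C2*x)*exp(4*x).
Apply the initial conditions: y(0) = C1 = 4 and y'(0) = C2 + 4*C1 = 4. Solving gives C1 = 4, C2 = -12.

y = 4*exp(4*x) - 12*x*exp(4*x)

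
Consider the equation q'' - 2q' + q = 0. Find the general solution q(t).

Characteristic equation r² - 2r + 1 = 0 has discriminant (-2)² - 4·(1) = 0, so r = 1 is a repeated root.
Hence q_h = (C1 + C2*t)*exp(t).

q = C1*exp(t) + C2*t*exp(t)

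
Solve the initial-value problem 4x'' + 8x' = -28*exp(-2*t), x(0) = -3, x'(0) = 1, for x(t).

Divide through by 4: x'' + 2x' = -7*exp(-2*t).
Characteristic equation r² + 2r = 0 factors as (r + 2)r = 0, so r = -2, 0.
Hence x_h = C1*exp(-2*t) + C2.
Since exp(-2*t) solves the homogeneous equation (r = -2 is a root of multiplicity 1), multiply the trial by t. Try x_p = A*t*exp(-2*t). Substituting into the equation and dividing by exp(-2*t) gives A = 7/2, so x_p = 7*t*exp(-2*t)/2.
General solution: x = C2 + C1*exp(-2*t) + 7*t*exp(-2*t)/2.
Apply the initial conditions: x(0) = C1 + C2 = -3 and x'(0) = 7/2 - 2*C1 = 1. Solving gives C1 = 5/4, C2 = -17/4.

x = -17/4 + 5*exp(-2*t)/4 + 7*t*exp(-2*t)/2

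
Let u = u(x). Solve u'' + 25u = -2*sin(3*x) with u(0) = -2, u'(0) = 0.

Characteristic equation r² + 25 = 0 has discriminant (0)² - 4·(25) = -100 < 0, so r = ± 5i.
Hence u_h = C1*cos(5*x) + C2*sin(5*x).
Try u_p = A*cos(3*x) + B*sin(3*x). Substituting and equating the coefficients of cos(3x) and sin(3x) gives A = 0, B = -1/8, so u_p = -sin(3*x)/8.
General solution: u = -sin(3*x)/8 + C1*cos(5*x) + C2*sin(5*x).
Apply the initial conditions: u(0) = C1 = -2 and u'(0) = -3/8 + 5*C2 = 0. Solving gives C1 = -2, C2 = 3/40.

u = -2*cos(5*x) - sin(3*x)/8 + 3*sin(5*x)/40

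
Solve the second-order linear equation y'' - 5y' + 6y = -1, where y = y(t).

Characteristic equation r² - 5r + 6 = 0 factors as (r - 2)(r - 3) = 0, so r = 2, 3.
Hence y_h = C1*exp(2*t) + C2*exp(3*t).
For the particular solution try y_p = A0. Substituting and matching coefficients of each power of t gives A0 = -1/6, so y_p = -1/6.

y = -1/6 + C1*exp(2*t) + C2*exp(3*t)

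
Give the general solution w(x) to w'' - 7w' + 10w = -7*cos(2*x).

Characteristic equation r² - 7r + 10 = 0 factors as (r - 5)(r - 2) = 0, so r = 5, 2.
Hence w_h = C1*exp(5*x) + C2*exp(2*x).
Try w_p = A*cos(2*x) + B*sin(2*x). Substituting and equating the coefficients of cos(2x) and sin(2x) gives A = -21/116, B = 49/116, so w_p = -21*cos(2*x)/116 + 49*sin(2*x)/116.

w = -21*cos(2*x)/116 + 49*sin(2*x)/116 + C1*exp(5*x) + C2*exp(2*x)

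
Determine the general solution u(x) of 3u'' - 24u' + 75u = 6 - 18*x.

u = 2/625 - 6*x/25 + C1*cos(3*x)*exp(4*x) + C2*exp(4*x)*sin(3*x)

Divide through by 3: u'' - 8u' + 25u = 2 - 6*x.
Characteristic equation r² - 8r + 25 = 0 has discriminant (-8)² - 4·(25) = -36 < 0, so r = 4 ± 3i.
Hence u_h = C1*cos(3*x)*exp(4*x) + C2*exp(4*x)*sin(3*x).
For the particular solution try u_p = A0 + A1*x. Substituting and matching coefficients of each power of x gives A0 = 2/625, A1 = -6/25, so u_p = 2/625 - 6*x/25.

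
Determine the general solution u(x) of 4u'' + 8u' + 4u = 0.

Divide through by 4: u'' + 2u' + u = 0.
Characteristic equation r² + 2r + 1 = 0 has discriminant (2)² - 4·(1) = 0, so r = -1 is a repeated root.
Hence u_h = (C1 + C2*x)*exp(-x).

u = C1*exp(-x) + C2*x*exp(-x)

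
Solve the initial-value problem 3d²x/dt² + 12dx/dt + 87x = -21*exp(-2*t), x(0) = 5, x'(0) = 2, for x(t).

x = -7*exp(-2*t)/25 + 12*exp(-2*t)*sin(5*t)/5 + 132*cos(5*t)*exp(-2*t)/25

Divide through by 3: x'' + 4x' + 29x = -7*exp(-2*t).
Characteristic equation r² + 4r + 29 = 0 has discriminant (4)² - 4·(29) = -100 < 0, so r = -2 ± 5i.
Hence x_h = C1*cos(5*t)*exp(-2*t) + C2*exp(-2*t)*sin(5*t).
Try x_p = A*exp(-2*t). Substituting into the equation and dividing by exp(-2*t) gives A = -7/25, so x_p = -7*exp(-2*t)/25.
General solution: x = -7*exp(-2*t)/25 + C1*cos(5*t)*exp(-2*t) + C2*exp(-2*t)*sin(5*t).
Apply the initial conditions: x(0) = -7/25 + C1 = 5 and x'(0) = 14/25 - 2*C1 + 5*C2 = 2. Solving gives C1 = 132/25, C2 = 12/5.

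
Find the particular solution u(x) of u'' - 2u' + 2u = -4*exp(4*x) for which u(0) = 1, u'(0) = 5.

u = -2*exp(4*x)/5 + 7*cos(x)*exp(x)/5 + 26*exp(x)*sin(x)/5

Characteristic equation r² - 2r + 2 = 0 has discriminant (-2)² - 4·(2) = -4 < 0, so r = 1 ± i.
Hence u_h = C1*cos(x)*exp(x) + C2*exp(x)*sin(x).
Try u_p = A*exp(4*x). Substituting into the equation and dividing by exp(4*x) gives A = -2/5, so u_p = -2*exp(4*x)/5.
General solution: u = -2*exp(4*x)/5 + C1*cos(x)*exp(x) + C2*exp(x)*sin(x).
Apply the initial conditions: u(0) = -2/5 + C1 = 1 and u'(0) = -8/5 + C1 + C2 = 5. Solving gives C1 = 7/5, C2 = 26/5.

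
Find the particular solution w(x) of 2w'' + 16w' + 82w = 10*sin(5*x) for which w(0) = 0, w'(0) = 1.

w = -25*cos(5*x)/232 + 5*sin(5*x)/116 + 25*cos(5*x)*exp(-4*x)/232 + 141*exp(-4*x)*sin(5*x)/580

Divide through by 2: w'' + 8w' + 41w = 5*sin(5*x).
Characteristic equation r² + 8r + 41 = 0 has discriminant (8)² - 4·(41) = -100 < 0, so r = -4 ± 5i.
Hence w_h = C1*cos(5*x)*exp(-4*x) + C2*exp(-4*x)*sin(5*x).
Try w_p = A*cos(5*x) + B*sin(5*x). Substituting and equating the coefficients of cos(5x) and sin(5x) gives A = -25/232, B = 5/116, so w_p = -25*cos(5*x)/232 + 5*sin(5*x)/116.
General solution: w = -25*cos(5*x)/232 + 5*sin(5*x)/116 + C1*cos(5*x)*exp(-4*x) + C2*exp(-4*x)*sin(5*x).
Apply the initial conditions: w(0) = -25/232 + C1 = 0 and w'(0) = 25/116 - 4*C1 + 5*C2 = 1. Solving gives C1 = 25/232, C2 = 141/580.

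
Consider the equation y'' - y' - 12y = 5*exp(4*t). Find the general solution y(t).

Characteristic equation r² - r - 12 = 0 factors as (r + 3)(r - 4) = 0, so r = -3, 4.
Hence y_h = C1*exp(-3*t) + C2*exp(4*t).
Since exp(4*t) solves the homogeneous equation (r = 4 is a root of multiplicity 1), multiply the trial by t. Try y_p = A*t*exp(4*t). Substituting into the equation and dividing by exp(4*t) gives A = 5/7, so y_p = 5*t*exp(4*t)/7.

y = C1*exp(-3*t) + C2*exp(4*t) + 5*t*exp(4*t)/7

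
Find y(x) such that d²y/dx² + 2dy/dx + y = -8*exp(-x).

y = C1*exp(-x) - 4*x**2*exp(-x) + C2*x*exp(-x)

Characteristic equation r² + 2r + 1 = 0 has discriminant (2)² - 4·(1) = 0, so r = -1 is a repeated root.
Hence y_h = (C1 + C2*x)*exp(-x).
Since exp(-x) solves the homogeneous equation (r = -1 is a root of multiplicity 2), multiply the trial by x^2. Try y_p = A*x^2*exp(-x). Substituting into the equation and dividing by exp(-x) gives A = -4, so y_p = -4*x^2*exp(-x).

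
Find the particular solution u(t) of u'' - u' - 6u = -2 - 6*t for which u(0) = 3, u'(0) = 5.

Characteristic equation r² - r - 6 = 0 factors as (r + 2)(r - 3) = 0, so r = -2, 3.
Hence u_h = C1*exp(-2*t) + C2*exp(3*t).
For the particular solution try u_p = A0 + A1*t. Substituting and matching coefficients of each power of t gives A0 = 1/6, A1 = 1, so u_p = 1/6 + t.
General solution: u = 1/6 + t + C1*exp(-2*t) + C2*exp(3*t).
Apply the initial conditions: u(0) = 1/6 + C1 + C2 = 3 and u'(0) = 1 - 2*C1 + 3*C2 = 5. Solving gives C1 = 9/10, C2 = 29/15.

u = 1/6 + t + 9*exp(-2*t)/10 + 29*exp(3*t)/15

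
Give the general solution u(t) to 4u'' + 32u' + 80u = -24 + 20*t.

u = -2/5 + t/4 + C1*cos(2*t)*exp(-4*t) + C2*exp(-4*t)*sin(2*t)

Divide through by 4: u'' + 8u' + 20u = -6 + 5*t.
Characteristic equation r² + 8r + 20 = 0 has discriminant (8)² - 4·(20) = -16 < 0, so r = -4 ± 2i.
Hence u_h = C1*cos(2*t)*exp(-4*t) + C2*exp(-4*t)*sin(2*t).
For the particular solution try u_p = A0 + A1*t. Substituting and matching coefficients of each power of t gives A0 = -2/5, A1 = 1/4, so u_p = -2/5 + t/4.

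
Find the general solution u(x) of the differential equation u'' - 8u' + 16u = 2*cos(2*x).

Characteristic equation r² - 8r + 16 = 0 has discriminant (-8)² - 4·(16) = 0, so r = 4 is a repeated root.
Hence u_h = (C1 + C2*x)*exp(4*x).
Try u_p = A*cos(2*x) + B*sin(2*x). Substituting and equating the coefficients of cos(2x) and sin(2x) gives A = 3/50, B = -2/25, so u_p = -2*sin(2*x)/25 + 3*cos(2*x)/50.

u = -2*sin(2*x)/25 + 3*cos(2*x)/50 + C1*exp(4*x) + C2*x*exp(4*x)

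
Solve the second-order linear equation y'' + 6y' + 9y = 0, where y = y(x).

y = C1*exp(-3*x) + C2*x*exp(-3*x)

Characteristic equation r² + 6r + 9 = 0 has discriminant (6)² - 4·(9) = 0, so r = -3 is a repeated root.
Hence y_h = (C1 + C2*x)*exp(-3*x).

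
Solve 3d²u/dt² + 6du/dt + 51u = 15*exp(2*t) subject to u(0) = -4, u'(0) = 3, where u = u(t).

u = exp(2*t)/5 - 21*cos(4*t)*exp(-t)/5 - 2*exp(-t)*sin(4*t)/5

Divide through by 3: u'' + 2u' + 17u = 5*exp(2*t).
Characteristic equation r² + 2r + 17 = 0 has discriminant (2)² - 4·(17) = -64 < 0, so r = -1 ± 4i.
Hence u_h = C1*cos(4*t)*exp(-t) + C2*exp(-t)*sin(4*t).
Try u_p = A*exp(2*t). Substituting into the equation and dividing by exp(2*t) gives A = 1/5, so u_p = exp(2*t)/5.
General solution: u = exp(2*t)/5 + C1*cos(4*t)*exp(-t) + C2*exp(-t)*sin(4*t).
Apply the initial conditions: u(0) = 1/5 + C1 = -4 and u'(0) = 2/5 - C1 + 4*C2 = 3. Solving gives C1 = -21/5, C2 = -2/5.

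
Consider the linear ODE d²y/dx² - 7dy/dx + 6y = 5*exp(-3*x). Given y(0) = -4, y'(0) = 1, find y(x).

Characteristic equation r² - 7r + 6 = 0 factors as (r - 1)(r - 6) = 0, so r = 1, 6.
Hence y_h = C1*exp(x) + C2*exp(6*x).
Try y_p = A*exp(-3*x). Substituting into the equation and dividing by exp(-3*x) gives A = 5/36, so y_p = 5*exp(-3*x)/36.
General solution: y = 5*exp(-3*x)/36 + C1*exp(x) + C2*exp(6*x).
Apply the initial conditions: y(0) = 5/36 + C1 + C2 = -4 and y'(0) = -5/12 + C1 + 6*C2 = 1. Solving gives C1 = -21/4, C2 = 10/9.

y = -21*exp(x)/4 + 5*exp(-3*x)/36 + 10*exp(6*x)/9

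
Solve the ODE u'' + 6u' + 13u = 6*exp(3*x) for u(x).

Characteristic equation r² + 6r + 13 = 0 has discriminant (6)² - 4·(13) = -16 < 0, so r = -3 ± 2i.
Hence u_h = C1*cos(2*x)*exp(-3*x) + C2*exp(-3*x)*sin(2*x).
Try u_p = A*exp(3*x). Substituting into the equation and dividing by exp(3*x) gives A = 3/20, so u_p = 3*exp(3*x)/20.

u = 3*exp(3*x)/20 + C1*cos(2*x)*exp(-3*x) + C2*exp(-3*x)*sin(2*x)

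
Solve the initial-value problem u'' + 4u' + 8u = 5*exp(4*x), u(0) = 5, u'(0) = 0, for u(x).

u = exp(4*x)/8 + 37*exp(-2*x)*sin(2*x)/8 + 39*cos(2*x)*exp(-2*x)/8

Characteristic equation r² + 4r + 8 = 0 has discriminant (4)² - 4·(8) = -16 < 0, so r = -2 ± 2i.
Hence u_h = C1*cos(2*x)*exp(-2*x) + C2*exp(-2*x)*sin(2*x).
Try u_p = A*exp(4*x). Substituting into the equation and dividing by exp(4*x) gives A = 1/8, so u_p = exp(4*x)/8.
General solution: u = exp(4*x)/8 + C1*cos(2*x)*exp(-2*x) + C2*exp(-2*x)*sin(2*x).
Apply the initial conditions: u(0) = 1/8 + C1 = 5 and u'(0) = 1/2 - 2*C1 + 2*C2 = 0. Solving gives C1 = 39/8, C2 = 37/8.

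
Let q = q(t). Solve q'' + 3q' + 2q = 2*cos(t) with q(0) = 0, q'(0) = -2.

q = -3*exp(-t) + cos(t)/5 + 3*sin(t)/5 + 14*exp(-2*t)/5

Characteristic equation r² + 3r + 2 = 0 factors as (r + 2)(r + 1) = 0, so r = -2, -1.
Hence q_h = C1*exp(-2*t) + C2*exp(-t).
Try q_p = A*cos(t) + B*sin(t). Substituting and equating the coefficients of cos(t) and sin(t) gives A = 1/5, B = 3/5, so q_p = cos(t)/5 + 3*sin(t)/5.
General solution: q = cos(t)/5 + 3*sin(t)/5 + C1*exp(-2*t) + C2*exp(-t).
Apply the initial conditions: q(0) = 1/5 + C1 + C2 = 0 and q'(0) = 3/5 - C2 - 2*C1 = -2. Solving gives C1 = 14/5, C2 = -3.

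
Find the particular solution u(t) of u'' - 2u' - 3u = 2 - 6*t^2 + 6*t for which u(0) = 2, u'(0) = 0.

Characteristic equation r² - 2r - 3 = 0 factors as (r - 3)(r + 1) = 0, so r = 3, -1.
Hence u_h = C1*exp(3*t) + C2*exp(-t).
For the particular solution try u_p = A0 + A1*t + A2*t^2. Substituting and matching coefficients of each power of t gives A0 = 34/9, A1 = -14/3, A2 = 2, so u_p = 34/9 + 2*t^2 - 14*t/3.
General solution: u = 34/9 + 2*t^2 - 14*t/3 + C1*exp(3*t) + C2*exp(-t).
Apply the initial conditions: u(0) = 34/9 + C1 + C2 = 2 and u'(0) = -14/3 - C2 + 3*C1 = 0. Solving gives C1 = 13/18, C2 = -5/2.

u = 34/9 + 2*t**2 - 14*t/3 - 5*exp(-t)/2 + 13*exp(3*t)/18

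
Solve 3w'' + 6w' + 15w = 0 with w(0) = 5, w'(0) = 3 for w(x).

w = 4*exp(-x)*sin(2*x) + 5*cos(2*x)*exp(-x)

Divide through by 3: w'' + 2w' + 5w = 0.
Characteristic equation r² + 2r + 5 = 0 has discriminant (2)² - 4·(5) = -16 < 0, so r = -1 ± 2i.
Hence w_h = C1*cos(2*x)*exp(-x) + C2*exp(-x)*sin(2*x).
Apply the initial conditions: w(0) = C1 = 5 and w'(0) = -C1 + 2*C2 = 3. Solving gives C1 = 5, C2 = 4.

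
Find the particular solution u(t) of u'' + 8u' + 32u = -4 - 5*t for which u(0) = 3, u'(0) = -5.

Characteristic equation r² + 8r + 32 = 0 has discriminant (8)² - 4·(32) = -64 < 0, so r = -4 ± 4i.
Hence u_h = C1*cos(4*t)*exp(-4*t) + C2*exp(-4*t)*sin(4*t).
For the particular solution try u_p = A0 + A1*t. Substituting and matching coefficients of each power of t gives A0 = -11/128, A1 = -5/32, so u_p = -11/128 - 5*t/32.
General solution: u = -11/128 - 5*t/32 + C1*cos(4*t)*exp(-4*t) + C2*exp(-4*t)*sin(4*t).
Apply the initial conditions: u(0) = -11/128 + C1 = 3 and u'(0) = -5/32 - 4*C1 + 4*C2 = -5. Solving gives C1 = 395/128, C2 = 15/8.

u = -11/128 - 5*t/32 + 15*exp(-4*t)*sin(4*t)/8 + 395*cos(4*t)*exp(-4*t)/128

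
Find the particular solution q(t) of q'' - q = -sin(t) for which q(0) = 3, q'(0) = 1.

Characteristic equation r² - 1 = 0 factors as (r - 1)(r + 1) = 0, so r = 1, -1.
Hence q_h = C1*exp(t) + C2*exp(-t).
Try q_p = A*cos(t) + B*sin(t). Substituting and equating the coefficients of cos(t) and sin(t) gives A = 0, B = 1/2, so q_p = sin(t)/2.
General solution: q = sin(t)/2 + C1*exp(t) + C2*exp(-t).
Apply the initial conditions: q(0) = C1 + C2 = 3 and q'(0) = 1/2 + C1 - C2 = 1. Solving gives C1 = 7/4, C2 = 5/4.

q = sin(t)/2 + 5*exp(-t)/4 + 7*exp(t)/4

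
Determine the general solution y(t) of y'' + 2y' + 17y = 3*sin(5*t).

y = -15*cos(5*t)/82 - 6*sin(5*t)/41 + C1*cos(4*t)*exp(-t) + C2*exp(-t)*sin(4*t)

Characteristic equation r² + 2r + 17 = 0 has discriminant (2)² - 4·(17) = -64 < 0, so r = -1 ± 4i.
Hence y_h = C1*cos(4*t)*exp(-t) + C2*exp(-t)*sin(4*t).
Try y_p = A*cos(5*t) + B*sin(5*t). Substituting and equating the coefficients of cos(5t) and sin(5t) gives A = -15/82, B = -6/41, so y_p = -15*cos(5*t)/82 - 6*sin(5*t)/41.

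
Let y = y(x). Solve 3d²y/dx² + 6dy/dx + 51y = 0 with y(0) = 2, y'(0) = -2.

y = 2*cos(4*x)*exp(-x)

Divide through by 3: y'' + 2y' + 17y = 0.
Characteristic equation r² + 2r + 17 = 0 has discriminant (2)² - 4·(17) = -64 < 0, so r = -1 ± 4i.
Hence y_h = C1*cos(4*x)*exp(-x) + C2*exp(-x)*sin(4*x).
Apply the initial conditions: y(0) = C1 = 2 and y'(0) = -C1 + 4*C2 = -2. Solving gives C1 = 2, C2 = 0.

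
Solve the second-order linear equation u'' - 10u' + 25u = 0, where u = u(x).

Characteristic equation r² - 10r + 25 = 0 has discriminant (-10)² - 4·(25) = 0, so r = 5 is a repeated root.
Hence u_h = (C1 + C2*x)*exp(5*x).

u = C1*exp(5*x) + C2*x*exp(5*x)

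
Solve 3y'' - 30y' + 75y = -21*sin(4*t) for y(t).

Divide through by 3: y'' - 10y' + 25y = -7*sin(4*t).
Characteristic equation r² - 10r + 25 = 0 has discriminant (-10)² - 4·(25) = 0, so r = 5 is a repeated root.
Hence y_h = (C1 + C2*t)*exp(5*t).
Try y_p = A*cos(4*t) + B*sin(4*t). Substituting and equating the coefficients of cos(4t) and sin(4t) gives A = -280/1681, B = -63/1681, so y_p = -280*cos(4*t)/1681 - 63*sin(4*t)/1681.

y = -280*cos(4*t)/1681 - 63*sin(4*t)/1681 + C1*exp(5*t) + C2*t*exp(5*t)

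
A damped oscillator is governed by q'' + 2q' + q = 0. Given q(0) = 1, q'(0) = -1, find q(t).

Characteristic equation r² + 2r + 1 = 0 has discriminant (2)² - 4·(1) = 0, so r = -1 is a repeated root.
Hence q_h = (C1 + C2*t)*exp(-t).
Apply the initial conditions: q(0) = C1 = 1 and q'(0) = C2 - C1 = -1. Solving gives C1 = 1, C2 = 0.

q = exp(-t)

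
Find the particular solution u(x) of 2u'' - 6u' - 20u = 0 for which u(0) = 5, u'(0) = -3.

u = 4*exp(-2*x) + exp(5*x)

Divide through by 2: u'' - 3u' - 10u = 0.
Characteristic equation r² - 3r - 10 = 0 factors as (r - 5)(r + 2) = 0, so r = 5, -2.
Hence u_h = C1*exp(5*x) + C2*exp(-2*x).
Apply the initial conditions: u(0) = C1 + C2 = 5 and u'(0) = -2*C2 + 5*C1 = -3. Solving gives C1 = 1, C2 = 4.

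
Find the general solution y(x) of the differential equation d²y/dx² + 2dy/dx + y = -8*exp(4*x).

Characteristic equation r² + 2r + 1 = 0 has discriminant (2)² - 4·(1) = 0, so r = -1 is a repeated root.
Hence y_h = (C1 + C2*x)*exp(-x).
Try y_p = A*exp(4*x). Substituting into the equation and dividing by exp(4*x) gives A = -8/25, so y_p = -8*exp(4*x)/25.

y = -8*exp(4*x)/25 + C1*exp(-x) + C2*x*exp(-x)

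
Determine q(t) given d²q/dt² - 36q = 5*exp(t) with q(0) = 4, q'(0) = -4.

q = -exp(t)/7 + 7*exp(6*t)/4 + 67*exp(-6*t)/28

Characteristic equation r² - 36 = 0 factors as (r - 6)(r + 6) = 0, so r = 6, -6.
Hence q_h = C1*exp(6*t) + C2*exp(-6*t).
Try q_p = A*exp(t). Substituting into the equation and dividing by exp(t) gives A = -1/7, so q_p = -exp(t)/7.
General solution: q = -exp(t)/7 + C1*exp(6*t) + C2*exp(-6*t).
Apply the initial conditions: q(0) = -1/7 + C1 + C2 = 4 and q'(0) = -1/7 - 6*C2 + 6*C1 = -4. Solving gives C1 = 7/4, C2 = 67/28.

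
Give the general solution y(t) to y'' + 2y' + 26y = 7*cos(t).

y = 14*sin(t)/629 + 175*cos(t)/629 + C1*cos(5*t)*exp(-t) + C2*exp(-t)*sin(5*t)

Characteristic equation r² + 2r + 26 = 0 has discriminant (2)² - 4·(26) = -100 < 0, so r = -1 ± 5i.
Hence y_h = C1*cos(5*t)*exp(-t) + C2*exp(-t)*sin(5*t).
Try y_p = A*cos(t) + B*sin(t). Substituting and equating the coefficients of cos(t) and sin(t) gives A = 175/629, B = 14/629, so y_p = 14*sin(t)/629 + 175*cos(t)/629.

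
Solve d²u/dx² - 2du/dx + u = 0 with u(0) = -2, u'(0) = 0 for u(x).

u = -2*exp(x) + 2*x*exp(x)

Characteristic equation r² - 2r + 1 = 0 has discriminant (-2)² - 4·(1) = 0, so r = 1 is a repeated root.
Hence u_h = (C1 + C2*x)*exp(x).
Apply the initial conditions: u(0) = C1 = -2 and u'(0) = C1 + C2 = 0. Solving gives C1 = -2, C2 = 2.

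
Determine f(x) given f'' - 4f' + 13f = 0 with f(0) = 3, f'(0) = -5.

f = 3*cos(3*x)*exp(2*x) - 11*exp(2*x)*sin(3*x)/3

Characteristic equation r² - 4r + 13 = 0 has discriminant (-4)² - 4·(13) = -36 < 0, so r = 2 ± 3i.
Hence f_h = C1*cos(3*x)*exp(2*x) + C2*exp(2*x)*sin(3*x).
Apply the initial conditions: f(0) = C1 = 3 and f'(0) = 2*C1 + 3*C2 = -5. Solving gives C1 = 3, C2 = -11/3.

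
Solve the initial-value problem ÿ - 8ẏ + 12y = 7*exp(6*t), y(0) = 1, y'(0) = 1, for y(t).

Characteristic equation r² - 8r + 12 = 0 factors as (r - 2)(r - 6) = 0, so r = 2, 6.
Hence y_h = C1*exp(2*t) + C2*exp(6*t).
Since exp(6*t) solves the homogeneous equation (r = 6 is a root of multiplicity 1), multiply the trial by t. Try y_p = A*t*exp(6*t). Substituting into the equation and dividing by exp(6*t) gives A = 7/4, so y_p = 7*t*exp(6*t)/4.
General solution: y = C1*exp(2*t) + C2*exp(6*t) + 7*t*exp(6*t)/4.
Apply the initial conditions: y(0) = C1 + C2 = 1 and y'(0) = 7/4 + 2*C1 + 6*C2 = 1. Solving gives C1 = 27/16, C2 = -11/16.

y = -11*exp(6*t)/16 + 27*exp(2*t)/16 + 7*t*exp(6*t)/4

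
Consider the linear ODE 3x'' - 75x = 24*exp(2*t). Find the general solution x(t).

x = -8*exp(2*t)/21 + C1*exp(-5*t) + C2*exp(5*t)

Divide through by 3: x'' - 25x = 8*exp(2*t).
Characteristic equation r² - 25 = 0 factors as (r + 5)(r - 5) = 0, so r = -5, 5.
Hence x_h = C1*exp(-5*t) + C2*exp(5*t).
Try x_p = A*exp(2*t). Substituting into the equation and dividing by exp(2*t) gives A = -8/21, so x_p = -8*exp(2*t)/21.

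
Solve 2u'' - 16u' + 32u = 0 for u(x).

u = C1*exp(4*x) + C2*x*exp(4*x)

Divide through by 2: u'' - 8u' + 16u = 0.
Characteristic equation r² - 8r + 16 = 0 has discriminant (-8)² - 4·(16) = 0, so r = 4 is a repeated root.
Hence u_h = (C1 + C2*x)*exp(4*x).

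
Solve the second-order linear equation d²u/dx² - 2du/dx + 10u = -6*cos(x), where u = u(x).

Characteristic equation r² - 2r + 10 = 0 has discriminant (-2)² - 4·(10) = -36 < 0, so r = 1 ± 3i.
Hence u_h = C1*cos(3*x)*exp(x) + C2*exp(x)*sin(3*x).
Try u_p = A*cos(x) + B*sin(x). Substituting and equating the coefficients of cos(x) and sin(x) gives A = -54/85, B = 12/85, so u_p = -54*cos(x)/85 + 12*sin(x)/85.

u = -54*cos(x)/85 + 12*sin(x)/85 + C1*cos(3*x)*exp(x) + C2*exp(x)*sin(3*x)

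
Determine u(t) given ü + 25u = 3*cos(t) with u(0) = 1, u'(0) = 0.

Characteristic equation r² + 25 = 0 has discriminant (0)² - 4·(25) = -100 < 0, so r = ± 5i.
Hence u_h = C1*cos(5*t) + C2*sin(5*t).
Try u_p = A*cos(t) + B*sin(t). Substituting and equating the coefficients of cos(t) and sin(t) gives A = 1/8, B = 0, so u_p = cos(t)/8.
General solution: u = cos(t)/8 + C1*cos(5*t) + C2*sin(5*t).
Apply the initial conditions: u(0) = 1/8 + C1 = 1 and u'(0) = 5*C2 = 0. Solving gives C1 = 7/8, C2 = 0.

u = cos(t)/8 + 7*cos(5*t)/8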